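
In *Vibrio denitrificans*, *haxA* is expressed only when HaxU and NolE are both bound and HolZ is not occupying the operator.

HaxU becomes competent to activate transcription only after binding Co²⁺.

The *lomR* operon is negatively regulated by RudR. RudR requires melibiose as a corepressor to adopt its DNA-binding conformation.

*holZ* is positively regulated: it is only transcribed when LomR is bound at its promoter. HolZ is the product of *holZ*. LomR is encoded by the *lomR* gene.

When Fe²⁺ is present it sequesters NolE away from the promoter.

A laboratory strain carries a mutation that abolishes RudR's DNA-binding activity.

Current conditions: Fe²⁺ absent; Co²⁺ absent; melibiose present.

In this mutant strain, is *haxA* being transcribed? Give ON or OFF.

Co²⁺ is absent, so HaxU is inactive.
Fe²⁺ is absent, so NolE is active.
RudR is non-functional in this strain, so it has no effect.
With no repressor bound, *lomR* is transcribed.
So LomR is produced and active.
No repressor is bound and LomR is active, so *holZ* is transcribed.
So HolZ is produced and active.
With repressor HolZ bound, *haxA* is not transcribed.

OFF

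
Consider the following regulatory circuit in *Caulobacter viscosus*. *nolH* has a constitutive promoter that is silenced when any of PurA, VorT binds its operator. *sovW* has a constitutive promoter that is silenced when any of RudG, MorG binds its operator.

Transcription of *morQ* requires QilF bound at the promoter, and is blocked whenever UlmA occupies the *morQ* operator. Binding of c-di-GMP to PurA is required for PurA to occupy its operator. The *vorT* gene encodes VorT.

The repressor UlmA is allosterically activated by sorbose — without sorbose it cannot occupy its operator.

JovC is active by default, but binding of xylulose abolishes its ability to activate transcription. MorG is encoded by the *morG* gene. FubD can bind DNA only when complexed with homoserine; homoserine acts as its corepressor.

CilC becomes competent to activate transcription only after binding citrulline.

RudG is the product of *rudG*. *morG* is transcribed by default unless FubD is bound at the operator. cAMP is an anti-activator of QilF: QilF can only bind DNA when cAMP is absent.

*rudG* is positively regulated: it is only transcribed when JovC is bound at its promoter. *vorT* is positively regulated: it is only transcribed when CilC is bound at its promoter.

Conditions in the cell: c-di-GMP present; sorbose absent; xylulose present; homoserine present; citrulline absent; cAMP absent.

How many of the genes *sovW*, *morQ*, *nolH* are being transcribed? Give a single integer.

2

Xylulose is present, so JovC is inactive.
Required activator JovC is absent, so *rudG* is not transcribed.
So RudG is not produced.
Homoserine is present, so FubD is active.
With repressor FubD bound, *morG* is not transcribed.
So MorG is not produced.
With no repressor bound, *sovW* is transcribed.
→ *sovW* is ON.
Sorbose is absent, so UlmA is inactive.
cAMP is absent, so QilF is active.
No repressor is bound and QilF is active, so *morQ* is transcribed.
→ *morQ* is ON.
c-di-GMP is present, so PurA is active.
Citrulline is absent, so CilC is inactive.
Required activator CilC is absent, so *vorT* is not transcribed.
So VorT is not produced.
With repressor PurA bound, *nolH* is not transcribed.
→ *nolH* is OFF.
2 of the 3 genes are transcribed.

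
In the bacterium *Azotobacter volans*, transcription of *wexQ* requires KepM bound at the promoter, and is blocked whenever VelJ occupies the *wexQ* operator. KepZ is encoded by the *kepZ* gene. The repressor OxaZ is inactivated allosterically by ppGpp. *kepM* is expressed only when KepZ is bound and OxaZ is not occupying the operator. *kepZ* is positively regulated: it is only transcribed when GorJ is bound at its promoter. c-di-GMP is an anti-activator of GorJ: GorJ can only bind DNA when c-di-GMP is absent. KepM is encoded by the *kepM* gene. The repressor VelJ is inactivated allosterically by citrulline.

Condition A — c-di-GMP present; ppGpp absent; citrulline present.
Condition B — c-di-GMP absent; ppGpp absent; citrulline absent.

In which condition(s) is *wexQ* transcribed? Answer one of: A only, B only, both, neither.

Condition A:
c-di-GMP is present, so GorJ is inactive.
Required activator GorJ is absent, so *kepZ* is not transcribed.
So KepZ is not produced.
ppGpp is absent, so OxaZ is active.
With repressor OxaZ bound, *kepM* is not transcribed.
So KepM is not produced.
Citrulline is present, so VelJ is inactive.
Required activator KepM is absent, so *wexQ* is not transcribed.
→ *wexQ* is OFF in A.
Condition B:
c-di-GMP is absent, so GorJ is active.
No repressor is bound and GorJ is active, so *kepZ* is transcribed.
So KepZ is produced and active.
ppGpp is absent, so OxaZ is active.
With repressor OxaZ bound, *kepM* is not transcribed.
So KepM is not produced.
Citrulline is absent, so VelJ is active.
With repressor VelJ bound, *wexQ* is not transcribed.
→ *wexQ* is OFF in B.

neither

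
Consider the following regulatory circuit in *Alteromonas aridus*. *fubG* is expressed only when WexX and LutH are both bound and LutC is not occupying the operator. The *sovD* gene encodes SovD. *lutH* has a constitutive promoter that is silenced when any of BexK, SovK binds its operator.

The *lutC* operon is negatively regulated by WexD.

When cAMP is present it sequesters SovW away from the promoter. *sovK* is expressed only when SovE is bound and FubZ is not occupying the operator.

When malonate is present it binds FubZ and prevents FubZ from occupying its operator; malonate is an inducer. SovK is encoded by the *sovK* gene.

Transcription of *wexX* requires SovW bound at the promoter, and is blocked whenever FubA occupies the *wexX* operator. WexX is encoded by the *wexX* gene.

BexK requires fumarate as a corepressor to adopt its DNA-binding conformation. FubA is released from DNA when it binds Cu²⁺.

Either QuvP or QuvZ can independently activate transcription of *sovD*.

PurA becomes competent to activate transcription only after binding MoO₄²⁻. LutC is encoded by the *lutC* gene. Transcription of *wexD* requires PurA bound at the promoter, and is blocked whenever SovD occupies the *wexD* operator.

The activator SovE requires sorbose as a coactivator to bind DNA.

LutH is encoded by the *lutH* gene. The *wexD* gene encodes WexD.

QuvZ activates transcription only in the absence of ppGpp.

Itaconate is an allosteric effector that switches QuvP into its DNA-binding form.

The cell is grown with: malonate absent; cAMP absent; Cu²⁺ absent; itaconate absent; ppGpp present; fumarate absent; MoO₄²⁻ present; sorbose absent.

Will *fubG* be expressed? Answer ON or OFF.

cAMP is absent, so SovW is active.
Cu²⁺ is absent, so FubA is active.
With repressor FubA bound, *wexX* is not transcribed.
So WexX is not produced.
Itaconate is absent, so QuvP is inactive.
ppGpp is present, so QuvZ is inactive.
No activator is available at the *sovD* promoter, so *sovD* is not transcribed.
So SovD is not produced.
MoO₄²⁻ is present, so PurA is active.
No repressor is bound and PurA is active, so *wexD* is transcribed.
So WexD is produced and active.
With repressor WexD bound, *lutC* is not transcribed.
So LutC is not produced.
Fumarate is absent, so BexK is inactive.
Malonate is absent, so FubZ is active.
Sorbose is absent, so SovE is inactive.
With repressor FubZ bound, *sovK* is not transcribed.
So SovK is not produced.
With no repressor bound, *lutH* is transcribed.
So LutH is produced and active.
Required activator WexX is absent, so *fubG* is not transcribed.

OFF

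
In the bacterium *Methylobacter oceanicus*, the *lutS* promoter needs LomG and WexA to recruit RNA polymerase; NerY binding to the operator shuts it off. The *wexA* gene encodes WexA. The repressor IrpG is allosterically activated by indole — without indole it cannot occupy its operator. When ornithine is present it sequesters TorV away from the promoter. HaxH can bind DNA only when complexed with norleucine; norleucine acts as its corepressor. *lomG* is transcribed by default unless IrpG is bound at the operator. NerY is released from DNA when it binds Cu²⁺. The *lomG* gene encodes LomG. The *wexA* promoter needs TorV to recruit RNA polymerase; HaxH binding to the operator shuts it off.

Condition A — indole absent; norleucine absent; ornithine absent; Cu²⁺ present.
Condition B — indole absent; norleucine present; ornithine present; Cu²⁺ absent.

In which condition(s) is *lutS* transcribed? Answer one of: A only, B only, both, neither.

A only

Condition A:
Indole is absent, so IrpG is inactive.
With no repressor bound, *lomG* is transcribed.
So LomG is produced and active.
Norleucine is absent, so HaxH is inactive.
Ornithine is absent, so TorV is active.
No repressor is bound and TorV is active, so *wexA* is transcribed.
So WexA is produced and active.
Cu²⁺ is present, so NerY is inactive.
No repressor is bound and LomG and WexA are active, so *lutS* is transcribed.
→ *lutS* is ON in A.
Condition B:
Indole is absent, so IrpG is inactive.
With no repressor bound, *lomG* is transcribed.
So LomG is produced and active.
Norleucine is present, so HaxH is active.
Ornithine is present, so TorV is inactive.
With repressor HaxH bound, *wexA* is not transcribed.
So WexA is not produced.
Cu²⁺ is absent, so NerY is active.
With repressor NerY bound, *lutS* is not transcribed.
→ *lutS* is OFF in B.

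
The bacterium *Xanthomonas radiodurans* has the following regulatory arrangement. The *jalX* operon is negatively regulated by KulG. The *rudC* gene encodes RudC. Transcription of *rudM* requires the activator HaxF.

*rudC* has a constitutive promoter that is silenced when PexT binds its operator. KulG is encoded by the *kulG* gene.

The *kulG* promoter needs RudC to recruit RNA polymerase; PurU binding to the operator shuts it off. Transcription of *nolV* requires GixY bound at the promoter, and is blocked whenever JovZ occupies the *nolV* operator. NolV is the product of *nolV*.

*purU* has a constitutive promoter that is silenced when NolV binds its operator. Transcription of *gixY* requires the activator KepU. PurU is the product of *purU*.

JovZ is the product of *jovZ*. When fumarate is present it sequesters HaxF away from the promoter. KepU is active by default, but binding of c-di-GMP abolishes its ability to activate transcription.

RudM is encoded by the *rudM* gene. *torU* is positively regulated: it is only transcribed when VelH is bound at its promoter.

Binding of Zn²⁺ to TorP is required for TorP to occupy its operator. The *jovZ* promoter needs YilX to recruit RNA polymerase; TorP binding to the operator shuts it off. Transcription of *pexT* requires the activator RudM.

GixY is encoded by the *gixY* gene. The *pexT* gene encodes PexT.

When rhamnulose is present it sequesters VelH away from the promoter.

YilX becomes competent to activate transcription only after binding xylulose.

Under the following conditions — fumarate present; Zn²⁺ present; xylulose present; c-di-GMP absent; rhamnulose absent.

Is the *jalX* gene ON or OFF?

OFF

Fumarate is present, so HaxF is inactive.
Required activator HaxF is absent, so *rudM* is not transcribed.
So RudM is not produced.
Required activator RudM is absent, so *pexT* is not transcribed.
So PexT is not produced.
With no repressor bound, *rudC* is transcribed.
So RudC is produced and active.
Xylulose is present, so YilX is active.
Zn²⁺ is present, so TorP is active.
With repressor TorP bound, *jovZ* is not transcribed.
So JovZ is not produced.
c-di-GMP is absent, so KepU is active.
No repressor is bound and KepU is active, so *gixY* is transcribed.
So GixY is produced and active.
No repressor is bound and GixY is active, so *nolV* is transcribed.
So NolV is produced and active.
With repressor NolV bound, *purU* is not transcribed.
So PurU is not produced.
No repressor is bound and RudC is active, so *kulG* is transcribed.
So KulG is produced and active.
With repressor KulG bound, *jalX* is not transcribed.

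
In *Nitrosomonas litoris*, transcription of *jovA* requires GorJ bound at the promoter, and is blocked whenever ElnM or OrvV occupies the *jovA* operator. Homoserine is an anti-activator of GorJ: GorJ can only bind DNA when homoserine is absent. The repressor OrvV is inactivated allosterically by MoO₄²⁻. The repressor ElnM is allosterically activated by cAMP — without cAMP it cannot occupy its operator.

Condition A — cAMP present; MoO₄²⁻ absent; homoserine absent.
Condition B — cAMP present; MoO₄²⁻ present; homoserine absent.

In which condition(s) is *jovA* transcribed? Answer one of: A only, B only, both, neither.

Condition A:
cAMP is present, so ElnM is active.
MoO₄²⁻ is absent, so OrvV is active.
Homoserine is absent, so GorJ is active.
With repressor ElnM bound, *jovA* is not transcribed.
→ *jovA* is OFF in A.
Condition B:
cAMP is present, so ElnM is active.
MoO₄²⁻ is present, so OrvV is inactive.
Homoserine is absent, so GorJ is active.
With repressor ElnM bound, *jovA* is not transcribed.
→ *jovA* is OFF in B.

neither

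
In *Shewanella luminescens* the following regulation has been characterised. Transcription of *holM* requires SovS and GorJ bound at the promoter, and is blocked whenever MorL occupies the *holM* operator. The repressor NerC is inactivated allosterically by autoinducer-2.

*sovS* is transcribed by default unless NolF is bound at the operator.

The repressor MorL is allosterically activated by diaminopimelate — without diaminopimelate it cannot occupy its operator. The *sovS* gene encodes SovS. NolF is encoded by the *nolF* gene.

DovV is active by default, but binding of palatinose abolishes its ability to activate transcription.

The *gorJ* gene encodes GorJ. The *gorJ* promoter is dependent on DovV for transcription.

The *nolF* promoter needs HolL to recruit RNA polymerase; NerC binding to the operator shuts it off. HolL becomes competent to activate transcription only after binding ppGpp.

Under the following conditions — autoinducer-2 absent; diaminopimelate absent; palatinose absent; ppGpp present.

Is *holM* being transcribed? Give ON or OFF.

Autoinducer-2 is absent, so NerC is active.
ppGpp is present, so HolL is active.
With repressor NerC bound, *nolF* is not transcribed.
So NolF is not produced.
With no repressor bound, *sovS* is transcribed.
So SovS is produced and active.
Diaminopimelate is absent, so MorL is inactive.
Palatinose is absent, so DovV is active.
No repressor is bound and DovV is active, so *gorJ* is transcribed.
So GorJ is produced and active.
No repressor is bound and SovS and GorJ are active, so *holM* is transcribed.

ON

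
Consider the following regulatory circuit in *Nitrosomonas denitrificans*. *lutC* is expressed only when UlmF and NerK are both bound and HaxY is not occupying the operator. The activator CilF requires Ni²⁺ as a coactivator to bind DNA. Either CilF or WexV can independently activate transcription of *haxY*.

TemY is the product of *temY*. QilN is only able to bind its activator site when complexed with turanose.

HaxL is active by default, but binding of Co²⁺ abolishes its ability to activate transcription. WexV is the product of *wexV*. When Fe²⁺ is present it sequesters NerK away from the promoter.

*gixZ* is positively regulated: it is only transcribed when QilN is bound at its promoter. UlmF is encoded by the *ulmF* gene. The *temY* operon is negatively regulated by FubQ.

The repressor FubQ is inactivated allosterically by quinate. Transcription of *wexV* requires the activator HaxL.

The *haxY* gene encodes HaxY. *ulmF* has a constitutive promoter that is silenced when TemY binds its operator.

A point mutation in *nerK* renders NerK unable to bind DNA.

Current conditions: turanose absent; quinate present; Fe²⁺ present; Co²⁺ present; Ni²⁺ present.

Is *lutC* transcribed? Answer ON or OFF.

OFF

Quinate is present, so FubQ is inactive.
With no repressor bound, *temY* is transcribed.
So TemY is produced and active.
With repressor TemY bound, *ulmF* is not transcribed.
So UlmF is not produced.
NerK is non-functional in this strain, so it has no effect.
Ni²⁺ is present, so CilF is active.
Co²⁺ is present, so HaxL is inactive.
Required activator HaxL is absent, so *wexV* is not transcribed.
So WexV is not produced.
Activator CilF is present, so *haxY* is transcribed.
So HaxY is produced and active.
With repressor HaxY bound, *lutC* is not transcribed.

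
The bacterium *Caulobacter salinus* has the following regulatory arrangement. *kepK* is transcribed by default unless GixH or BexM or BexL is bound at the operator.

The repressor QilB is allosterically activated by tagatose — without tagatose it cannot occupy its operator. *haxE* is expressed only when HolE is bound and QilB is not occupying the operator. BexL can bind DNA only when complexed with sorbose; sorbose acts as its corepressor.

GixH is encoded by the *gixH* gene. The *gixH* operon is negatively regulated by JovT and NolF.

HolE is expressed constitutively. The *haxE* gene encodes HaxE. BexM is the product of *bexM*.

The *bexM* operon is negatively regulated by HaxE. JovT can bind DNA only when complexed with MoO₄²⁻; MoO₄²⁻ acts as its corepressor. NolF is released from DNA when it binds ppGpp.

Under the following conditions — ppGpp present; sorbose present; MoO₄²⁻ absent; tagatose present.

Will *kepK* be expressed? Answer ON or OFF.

OFF

MoO₄²⁻ is absent, so JovT is inactive.
ppGpp is present, so NolF is inactive.
With no repressor bound, *gixH* is transcribed.
So GixH is produced and active.
Tagatose is present, so QilB is active.
HolE is produced constitutively and is active.
With repressor QilB bound, *haxE* is not transcribed.
So HaxE is not produced.
With no repressor bound, *bexM* is transcribed.
So BexM is produced and active.
Sorbose is present, so BexL is active.
With repressor GixH bound, *kepK* is not transcribed.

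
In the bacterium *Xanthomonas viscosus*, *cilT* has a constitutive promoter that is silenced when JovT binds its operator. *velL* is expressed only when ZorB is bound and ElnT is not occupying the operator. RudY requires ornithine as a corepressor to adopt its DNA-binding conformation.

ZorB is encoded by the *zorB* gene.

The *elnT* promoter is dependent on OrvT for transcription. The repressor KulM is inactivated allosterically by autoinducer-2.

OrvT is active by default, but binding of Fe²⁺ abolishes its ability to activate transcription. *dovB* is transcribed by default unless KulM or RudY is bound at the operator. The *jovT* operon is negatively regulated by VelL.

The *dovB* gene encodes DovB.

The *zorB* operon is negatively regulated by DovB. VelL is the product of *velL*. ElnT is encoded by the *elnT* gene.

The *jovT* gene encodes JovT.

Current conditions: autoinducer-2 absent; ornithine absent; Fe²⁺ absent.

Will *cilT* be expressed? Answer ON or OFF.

Autoinducer-2 is absent, so KulM is active.
Ornithine is absent, so RudY is inactive.
With repressor KulM bound, *dovB* is not transcribed.
So DovB is not produced.
With no repressor bound, *zorB* is transcribed.
So ZorB is produced and active.
Fe²⁺ is absent, so OrvT is active.
No repressor is bound and OrvT is active, so *elnT* is transcribed.
So ElnT is produced and active.
With repressor ElnT bound, *velL* is not transcribed.
So VelL is not produced.
With no repressor bound, *jovT* is transcribed.
So JovT is produced and active.
With repressor JovT bound, *cilT* is not transcribed.

OFF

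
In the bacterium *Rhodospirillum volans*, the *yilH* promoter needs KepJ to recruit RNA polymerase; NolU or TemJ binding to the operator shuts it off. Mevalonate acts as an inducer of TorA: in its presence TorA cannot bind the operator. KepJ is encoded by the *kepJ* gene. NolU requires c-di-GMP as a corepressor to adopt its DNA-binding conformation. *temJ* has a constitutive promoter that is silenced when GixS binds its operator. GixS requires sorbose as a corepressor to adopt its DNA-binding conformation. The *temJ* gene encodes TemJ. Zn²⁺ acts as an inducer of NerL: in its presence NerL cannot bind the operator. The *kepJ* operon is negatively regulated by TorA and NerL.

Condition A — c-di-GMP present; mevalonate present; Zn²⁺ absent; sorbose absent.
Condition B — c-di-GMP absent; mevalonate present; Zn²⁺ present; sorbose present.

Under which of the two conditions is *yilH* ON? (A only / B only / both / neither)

Condition A:
c-di-GMP is present, so NolU is active.
Mevalonate is present, so TorA is inactive.
Zn²⁺ is absent, so NerL is active.
With repressor NerL bound, *kepJ* is not transcribed.
So KepJ is not produced.
Sorbose is absent, so GixS is inactive.
With no repressor bound, *temJ* is transcribed.
So TemJ is produced and active.
With repressor NolU bound, *yilH* is not transcribed.
→ *yilH* is OFF in A.
Condition B:
c-di-GMP is absent, so NolU is inactive.
Mevalonate is present, so TorA is inactive.
Zn²⁺ is present, so NerL is inactive.
With no repressor bound, *kepJ* is transcribed.
So KepJ is produced and active.
Sorbose is present, so GixS is active.
With repressor GixS bound, *temJ* is not transcribed.
So TemJ is not produced.
No repressor is bound and KepJ is active, so *yilH* is transcribed.
→ *yilH* is ON in B.

B only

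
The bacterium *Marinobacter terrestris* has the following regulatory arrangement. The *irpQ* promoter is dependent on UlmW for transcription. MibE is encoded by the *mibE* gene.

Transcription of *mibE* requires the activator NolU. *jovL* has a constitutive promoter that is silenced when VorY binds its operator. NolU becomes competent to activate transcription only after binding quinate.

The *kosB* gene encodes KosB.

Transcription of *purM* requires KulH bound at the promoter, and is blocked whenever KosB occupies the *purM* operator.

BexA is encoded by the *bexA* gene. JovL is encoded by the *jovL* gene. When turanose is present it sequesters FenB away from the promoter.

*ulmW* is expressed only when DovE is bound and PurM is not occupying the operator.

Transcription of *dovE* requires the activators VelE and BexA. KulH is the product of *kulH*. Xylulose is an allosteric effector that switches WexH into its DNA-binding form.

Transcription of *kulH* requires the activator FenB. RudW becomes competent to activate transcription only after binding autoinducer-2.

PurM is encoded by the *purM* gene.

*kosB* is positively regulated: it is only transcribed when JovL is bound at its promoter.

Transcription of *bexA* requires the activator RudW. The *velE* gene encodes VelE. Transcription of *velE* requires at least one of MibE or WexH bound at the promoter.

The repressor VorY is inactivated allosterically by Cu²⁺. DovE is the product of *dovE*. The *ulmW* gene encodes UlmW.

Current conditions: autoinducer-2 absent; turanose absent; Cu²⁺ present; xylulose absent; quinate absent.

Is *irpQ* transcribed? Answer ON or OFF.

OFF

Quinate is absent, so NolU is inactive.
Required activator NolU is absent, so *mibE* is not transcribed.
So MibE is not produced.
Xylulose is absent, so WexH is inactive.
No activator is available at the *velE* promoter, so *velE* is not transcribed.
So VelE is not produced.
Autoinducer-2 is absent, so RudW is inactive.
Required activator RudW is absent, so *bexA* is not transcribed.
So BexA is not produced.
Required activator VelE is absent, so *dovE* is not transcribed.
So DovE is not produced.
Cu²⁺ is present, so VorY is inactive.
With no repressor bound, *jovL* is transcribed.
So JovL is produced and active.
No repressor is bound and JovL is active, so *kosB* is transcribed.
So KosB is produced and active.
Turanose is absent, so FenB is active.
No repressor is bound and FenB is active, so *kulH* is transcribed.
So KulH is produced and active.
With repressor KosB bound, *purM* is not transcribed.
So PurM is not produced.
Required activator DovE is absent, so *ulmW* is not transcribed.
So UlmW is not produced.
Required activator UlmW is absent, so *irpQ* is not transcribed.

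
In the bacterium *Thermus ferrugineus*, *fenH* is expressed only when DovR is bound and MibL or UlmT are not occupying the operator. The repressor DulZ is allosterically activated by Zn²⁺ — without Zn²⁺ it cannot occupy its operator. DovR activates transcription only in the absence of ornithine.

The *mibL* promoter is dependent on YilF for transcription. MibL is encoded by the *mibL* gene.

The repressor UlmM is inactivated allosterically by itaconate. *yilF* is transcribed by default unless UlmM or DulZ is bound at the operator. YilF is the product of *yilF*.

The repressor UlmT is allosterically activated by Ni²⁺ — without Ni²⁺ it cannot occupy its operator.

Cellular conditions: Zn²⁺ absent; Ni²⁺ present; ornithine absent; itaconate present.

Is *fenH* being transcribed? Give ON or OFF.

Ornithine is absent, so DovR is active.
Itaconate is present, so UlmM is inactive.
Zn²⁺ is absent, so DulZ is inactive.
With no repressor bound, *yilF* is transcribed.
So YilF is produced and active.
No repressor is bound and YilF is active, so *mibL* is transcribed.
So MibL is produced and active.
Ni²⁺ is present, so UlmT is active.
With repressor MibL bound, *fenH* is not transcribed.

OFF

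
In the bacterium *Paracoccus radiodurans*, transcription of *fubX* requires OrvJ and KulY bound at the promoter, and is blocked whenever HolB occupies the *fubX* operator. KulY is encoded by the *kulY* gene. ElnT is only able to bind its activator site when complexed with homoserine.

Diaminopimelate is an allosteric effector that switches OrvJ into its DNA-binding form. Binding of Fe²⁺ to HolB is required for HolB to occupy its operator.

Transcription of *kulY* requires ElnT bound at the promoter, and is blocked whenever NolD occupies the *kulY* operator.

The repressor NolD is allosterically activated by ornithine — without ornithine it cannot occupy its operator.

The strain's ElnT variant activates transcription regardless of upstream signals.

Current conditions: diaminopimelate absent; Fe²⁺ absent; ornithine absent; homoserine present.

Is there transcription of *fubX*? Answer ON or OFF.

Diaminopimelate is absent, so OrvJ is inactive.
Fe²⁺ is absent, so HolB is inactive.
Ornithine is absent, so NolD is inactive.
ElnT is constitutively active in this strain.
No repressor is bound and ElnT is active, so *kulY* is transcribed.
So KulY is produced and active.
Required activator OrvJ is absent, so *fubX* is not transcribed.

OFF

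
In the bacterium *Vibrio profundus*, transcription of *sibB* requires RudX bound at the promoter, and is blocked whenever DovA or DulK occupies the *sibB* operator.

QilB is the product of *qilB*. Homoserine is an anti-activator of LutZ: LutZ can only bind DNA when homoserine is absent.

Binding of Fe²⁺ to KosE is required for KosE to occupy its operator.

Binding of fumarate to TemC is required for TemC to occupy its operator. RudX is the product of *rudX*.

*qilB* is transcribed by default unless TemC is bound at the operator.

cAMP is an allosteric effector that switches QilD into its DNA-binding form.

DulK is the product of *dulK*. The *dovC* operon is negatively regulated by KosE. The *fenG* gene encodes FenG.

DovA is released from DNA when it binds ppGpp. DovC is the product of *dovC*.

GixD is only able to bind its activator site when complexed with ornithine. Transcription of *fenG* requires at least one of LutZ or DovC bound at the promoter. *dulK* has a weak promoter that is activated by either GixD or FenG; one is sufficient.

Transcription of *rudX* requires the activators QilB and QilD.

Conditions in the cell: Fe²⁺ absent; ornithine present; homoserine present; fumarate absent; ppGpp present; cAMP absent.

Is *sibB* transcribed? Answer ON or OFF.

OFF

ppGpp is present, so DovA is inactive.
Ornithine is present, so GixD is active.
Homoserine is present, so LutZ is inactive.
Fe²⁺ is absent, so KosE is inactive.
With no repressor bound, *dovC* is transcribed.
So DovC is produced and active.
Activator DovC is present, so *fenG* is transcribed.
So FenG is produced and active.
Activator GixD is present, so *dulK* is transcribed.
So DulK is produced and active.
Fumarate is absent, so TemC is inactive.
With no repressor bound, *qilB* is transcribed.
So QilB is produced and active.
cAMP is absent, so QilD is inactive.
Required activator QilD is absent, so *rudX* is not transcribed.
So RudX is not produced.
With repressor DulK bound, *sibB* is not transcribed.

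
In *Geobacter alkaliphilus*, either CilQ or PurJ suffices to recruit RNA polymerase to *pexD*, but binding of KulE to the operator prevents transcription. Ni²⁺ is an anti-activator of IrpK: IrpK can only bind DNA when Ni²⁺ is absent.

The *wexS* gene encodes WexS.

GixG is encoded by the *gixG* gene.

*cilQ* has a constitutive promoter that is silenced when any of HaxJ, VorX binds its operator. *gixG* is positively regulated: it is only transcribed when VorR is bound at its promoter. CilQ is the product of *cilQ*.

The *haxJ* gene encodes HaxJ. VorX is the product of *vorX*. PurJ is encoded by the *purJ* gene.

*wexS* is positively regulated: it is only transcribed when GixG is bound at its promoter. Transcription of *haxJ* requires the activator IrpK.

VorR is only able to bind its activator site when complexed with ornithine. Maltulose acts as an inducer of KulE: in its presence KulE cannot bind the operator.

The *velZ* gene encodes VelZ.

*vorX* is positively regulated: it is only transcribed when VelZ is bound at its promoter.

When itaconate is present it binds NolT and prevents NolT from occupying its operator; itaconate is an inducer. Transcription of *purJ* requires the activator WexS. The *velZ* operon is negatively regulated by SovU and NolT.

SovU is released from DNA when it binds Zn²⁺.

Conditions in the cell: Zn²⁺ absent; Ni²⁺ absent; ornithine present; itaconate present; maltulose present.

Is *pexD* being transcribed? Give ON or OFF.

ON

Ni²⁺ is absent, so IrpK is active.
No repressor is bound and IrpK is active, so *haxJ* is transcribed.
So HaxJ is produced and active.
Zn²⁺ is absent, so SovU is active.
Itaconate is present, so NolT is inactive.
With repressor SovU bound, *velZ* is not transcribed.
So VelZ is not produced.
Required activator VelZ is absent, so *vorX* is not transcribed.
So VorX is not produced.
With repressor HaxJ bound, *cilQ* is not transcribed.
So CilQ is not produced.
Maltulose is present, so KulE is inactive.
Ornithine is present, so VorR is active.
No repressor is bound and VorR is active, so *gixG* is transcribed.
So GixG is produced and active.
No repressor is bound and GixG is active, so *wexS* is transcribed.
So WexS is produced and active.
No repressor is bound and WexS is active, so *purJ* is transcribed.
So PurJ is produced and active.
Activator PurJ is present, so *pexD* is transcribed.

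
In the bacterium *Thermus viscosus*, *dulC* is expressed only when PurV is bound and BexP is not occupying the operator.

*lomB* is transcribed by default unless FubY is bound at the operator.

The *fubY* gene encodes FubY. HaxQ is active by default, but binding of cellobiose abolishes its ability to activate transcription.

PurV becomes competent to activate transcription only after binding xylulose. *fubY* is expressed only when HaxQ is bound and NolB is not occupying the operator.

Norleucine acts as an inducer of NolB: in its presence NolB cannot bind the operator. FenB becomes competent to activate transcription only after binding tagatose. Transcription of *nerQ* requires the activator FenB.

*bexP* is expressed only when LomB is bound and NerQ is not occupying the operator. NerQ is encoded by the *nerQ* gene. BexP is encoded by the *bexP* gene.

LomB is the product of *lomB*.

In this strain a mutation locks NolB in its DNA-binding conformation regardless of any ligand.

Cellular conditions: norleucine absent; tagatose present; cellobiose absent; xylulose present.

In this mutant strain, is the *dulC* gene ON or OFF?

ON

Cellobiose is absent, so HaxQ is active.
NolB is constitutively active in this strain.
With repressor NolB bound, *fubY* is not transcribed.
So FubY is not produced.
With no repressor bound, *lomB* is transcribed.
So LomB is produced and active.
Tagatose is present, so FenB is active.
No repressor is bound and FenB is active, so *nerQ* is transcribed.
So NerQ is produced and active.
With repressor NerQ bound, *bexP* is not transcribed.
So BexP is not produced.
Xylulose is present, so PurV is active.
No repressor is bound and PurV is active, so *dulC* is transcribed.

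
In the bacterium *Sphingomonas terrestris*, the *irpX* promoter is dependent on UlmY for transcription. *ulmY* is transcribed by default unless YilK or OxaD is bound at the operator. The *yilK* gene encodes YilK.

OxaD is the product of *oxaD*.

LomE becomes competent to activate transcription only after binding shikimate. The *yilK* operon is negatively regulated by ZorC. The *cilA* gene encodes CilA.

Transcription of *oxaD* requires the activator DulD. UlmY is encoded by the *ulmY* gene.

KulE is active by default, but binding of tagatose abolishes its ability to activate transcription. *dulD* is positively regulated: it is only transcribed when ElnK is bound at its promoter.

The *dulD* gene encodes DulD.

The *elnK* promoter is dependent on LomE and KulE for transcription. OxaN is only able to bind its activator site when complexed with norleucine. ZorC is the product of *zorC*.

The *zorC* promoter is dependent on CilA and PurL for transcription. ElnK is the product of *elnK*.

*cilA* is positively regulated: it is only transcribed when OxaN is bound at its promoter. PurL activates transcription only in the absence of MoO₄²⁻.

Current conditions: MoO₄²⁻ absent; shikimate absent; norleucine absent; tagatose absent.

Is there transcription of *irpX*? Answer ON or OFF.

Norleucine is absent, so OxaN is inactive.
Required activator OxaN is absent, so *cilA* is not transcribed.
So CilA is not produced.
MoO₄²⁻ is absent, so PurL is active.
Required activator CilA is absent, so *zorC* is not transcribed.
So ZorC is not produced.
With no repressor bound, *yilK* is transcribed.
So YilK is produced and active.
Shikimate is absent, so LomE is inactive.
Tagatose is absent, so KulE is active.
Required activator LomE is absent, so *elnK* is not transcribed.
So ElnK is not produced.
Required activator ElnK is absent, so *dulD* is not transcribed.
So DulD is not produced.
Required activator DulD is absent, so *oxaD* is not transcribed.
So OxaD is not produced.
With repressor YilK bound, *ulmY* is not transcribed.
So UlmY is not produced.
Required activator UlmY is absent, so *irpX* is not transcribed.

OFF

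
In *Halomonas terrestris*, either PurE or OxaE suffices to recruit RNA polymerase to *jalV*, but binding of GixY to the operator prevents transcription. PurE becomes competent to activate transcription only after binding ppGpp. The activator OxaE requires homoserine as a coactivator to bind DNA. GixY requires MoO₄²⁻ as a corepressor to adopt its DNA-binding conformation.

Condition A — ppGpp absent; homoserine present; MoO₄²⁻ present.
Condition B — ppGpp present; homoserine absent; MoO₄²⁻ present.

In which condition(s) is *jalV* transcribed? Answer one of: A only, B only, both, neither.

Condition A:
ppGpp is absent, so PurE is inactive.
Homoserine is present, so OxaE is active.
MoO₄²⁻ is present, so GixY is active.
With repressor GixY bound, *jalV* is not transcribed.
→ *jalV* is OFF in A.
Condition B:
ppGpp is present, so PurE is active.
Homoserine is absent, so OxaE is inactive.
MoO₄²⁻ is present, so GixY is active.
With repressor GixY bound, *jalV* is not transcribed.
→ *jalV* is OFF in B.

neither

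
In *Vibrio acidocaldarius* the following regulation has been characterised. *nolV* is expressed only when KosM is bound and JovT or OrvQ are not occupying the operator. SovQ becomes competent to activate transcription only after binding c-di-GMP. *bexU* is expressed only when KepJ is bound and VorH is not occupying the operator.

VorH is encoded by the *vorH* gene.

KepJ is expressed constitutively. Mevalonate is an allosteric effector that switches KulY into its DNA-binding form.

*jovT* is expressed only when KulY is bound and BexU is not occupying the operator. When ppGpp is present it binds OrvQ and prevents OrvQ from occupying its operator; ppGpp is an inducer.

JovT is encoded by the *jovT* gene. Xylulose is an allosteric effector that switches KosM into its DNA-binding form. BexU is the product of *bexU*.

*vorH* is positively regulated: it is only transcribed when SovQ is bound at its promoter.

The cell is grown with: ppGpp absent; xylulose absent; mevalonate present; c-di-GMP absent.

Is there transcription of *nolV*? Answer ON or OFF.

OFF

Mevalonate is present, so KulY is active.
KepJ is produced constitutively and is active.
c-di-GMP is absent, so SovQ is inactive.
Required activator SovQ is absent, so *vorH* is not transcribed.
So VorH is not produced.
No repressor is bound and KepJ is active, so *bexU* is transcribed.
So BexU is produced and active.
With repressor BexU bound, *jovT* is not transcribed.
So JovT is not produced.
ppGpp is absent, so OrvQ is active.
Xylulose is absent, so KosM is inactive.
With repressor OrvQ bound, *nolV* is not transcribed.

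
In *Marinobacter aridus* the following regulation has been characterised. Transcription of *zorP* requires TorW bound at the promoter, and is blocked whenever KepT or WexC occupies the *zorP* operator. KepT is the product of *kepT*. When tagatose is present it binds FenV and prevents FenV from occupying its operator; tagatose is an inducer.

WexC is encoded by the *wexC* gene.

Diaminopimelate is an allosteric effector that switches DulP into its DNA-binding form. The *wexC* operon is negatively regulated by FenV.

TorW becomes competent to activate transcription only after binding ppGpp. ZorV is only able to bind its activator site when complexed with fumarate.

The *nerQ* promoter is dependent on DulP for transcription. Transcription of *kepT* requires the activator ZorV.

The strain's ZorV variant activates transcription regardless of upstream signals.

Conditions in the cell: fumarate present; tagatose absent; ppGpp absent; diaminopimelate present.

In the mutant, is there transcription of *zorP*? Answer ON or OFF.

OFF

ZorV is constitutively active in this strain.
No repressor is bound and ZorV is active, so *kepT* is transcribed.
So KepT is produced and active.
Tagatose is absent, so FenV is active.
With repressor FenV bound, *wexC* is not transcribed.
So WexC is not produced.
ppGpp is absent, so TorW is inactive.
With repressor KepT bound, *zorP* is not transcribed.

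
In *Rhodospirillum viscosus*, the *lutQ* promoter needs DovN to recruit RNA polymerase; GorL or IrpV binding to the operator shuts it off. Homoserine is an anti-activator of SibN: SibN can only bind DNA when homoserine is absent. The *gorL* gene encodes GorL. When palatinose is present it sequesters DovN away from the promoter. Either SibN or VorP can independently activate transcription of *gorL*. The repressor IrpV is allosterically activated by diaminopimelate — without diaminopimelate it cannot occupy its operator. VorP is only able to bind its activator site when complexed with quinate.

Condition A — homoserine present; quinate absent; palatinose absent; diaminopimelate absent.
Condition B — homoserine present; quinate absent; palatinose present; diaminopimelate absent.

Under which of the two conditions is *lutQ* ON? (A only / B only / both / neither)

Condition A:
Homoserine is present, so SibN is inactive.
Quinate is absent, so VorP is inactive.
No activator is available at the *gorL* promoter, so *gorL* is not transcribed.
So GorL is not produced.
Palatinose is absent, so DovN is active.
Diaminopimelate is absent, so IrpV is inactive.
No repressor is bound and DovN is active, so *lutQ* is transcribed.
→ *lutQ* is ON in A.
Condition B:
Homoserine is present, so SibN is inactive.
Quinate is absent, so VorP is inactive.
No activator is available at the *gorL* promoter, so *gorL* is not transcribed.
So GorL is not produced.
Palatinose is present, so DovN is inactive.
Diaminopimelate is absent, so IrpV is inactive.
Required activator DovN is absent, so *lutQ* is not transcribed.
→ *lutQ* is OFF in B.

A only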